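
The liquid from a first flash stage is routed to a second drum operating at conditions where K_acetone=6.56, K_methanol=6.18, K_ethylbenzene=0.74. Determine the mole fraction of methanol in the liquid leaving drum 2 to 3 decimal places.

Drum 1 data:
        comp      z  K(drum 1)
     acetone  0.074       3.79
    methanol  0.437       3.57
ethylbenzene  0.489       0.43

x_methanol (drum 2) = 0.041

Drum 1:
Let ψ₁ = V/F and solve Σ zᵢ(Kᵢ−1)/(1+ψ₁(Kᵢ−1)) = 0.
Feasibility: ΣzᵢKᵢ = 2.051, Σzᵢ/Kᵢ = 1.279 — both > 1, two phases present.
Iterate (Newton) starting at ψ₁ = 0.5:
  ψ₁ = 0.500: g = 0.1879, g' = -0.964 → ψ₁ = 0.695
  ψ₁ = 0.695: g = 0.0119, g' = -0.874 → ψ₁ = 0.708
Converged at ψ₁ = 0.708.
Drum-1 compositions:
  acetone: x = 0.025, y = 0.094
  methanol: x = 0.155, y = 0.553
  ethylbenzene: x = 0.820, y = 0.353
Drum-2 feed = drum-1 liquid: z₂ = (0.0249, 0.1549, 0.8202).
Drum 2:
Let ψ₂ = V/F and solve Σ zᵢ(Kᵢ−1)/(1+ψ₂(Kᵢ−1)) = 0.
g(0) = ΣzᵢKᵢ − 1 = 0.727 and g(1) = 1 − Σzᵢ/Kᵢ = -0.137, so a root lies in (0, 1).
Newton–Raphson from ψ₂ = 0.5:
  ψ₂ = 0.500: g = 0.0150, g' = -0.450 → ψ₂ = 0.533
  ψ₂ = 0.533: g = 0.0006, g' = -0.417 → ψ₂ = 0.535
Converged at ψ₂ = 0.535.
  acetone: x = 0.006, y = 0.041
  methanol: x = 0.041, y = 0.254
  ethylbenzene: x = 0.953, y = 0.705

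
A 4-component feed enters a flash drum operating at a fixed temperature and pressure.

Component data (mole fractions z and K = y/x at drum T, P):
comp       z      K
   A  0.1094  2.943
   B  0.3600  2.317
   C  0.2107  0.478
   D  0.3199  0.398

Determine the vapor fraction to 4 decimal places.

ψ = 0.4547

Material balance + equilibrium reduce to Σ zᵢ(Kᵢ−1)/(1+ψ(Kᵢ−1)) = 0.
Feasibility: ΣzᵢKᵢ = 1.3841, Σzᵢ/Kᵢ = 1.4371 — both > 1, two phases present.
Newton iteration, ψ⁰ = 0.65:
  ψ = 0.6500: g = -0.13347, g' = -0.7063 → ψ = 0.4610
  ψ = 0.4610: g = -0.00428, g' = -0.6783 → ψ = 0.4547
Converged at ψ = 0.4547.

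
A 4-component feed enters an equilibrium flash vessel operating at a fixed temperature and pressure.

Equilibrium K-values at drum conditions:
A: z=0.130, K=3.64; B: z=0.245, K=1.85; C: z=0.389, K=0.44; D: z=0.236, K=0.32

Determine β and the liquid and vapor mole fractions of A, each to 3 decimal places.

Let β = V/F and solve Σ zᵢ(Kᵢ−1)/(1+β(Kᵢ−1)) = 0.
Check two-phase: ΣzᵢKᵢ = 1.173 > 1 and Σzᵢ/Kᵢ = 1.790 > 1, so g(0) = 0.173 > 0 and g(1) = -0.790 < 0.
Newton–Raphson from β = 0.37:
  β = 0.370: g = -0.1572, g' = -0.723 → β = 0.153
  β = 0.153: g = 0.0116, g' = -0.881 → β = 0.166
Converged at β = 0.166.
Compositions from xᵢ = zᵢ/(1+β(Kᵢ−1)), yᵢ = Kᵢxᵢ:
  A: x = 0.090, y = 0.329
  B: x = 0.215, y = 0.397
  C: x = 0.429, y = 0.189
  D: x = 0.266, y = 0.085

β = 0.166, x_A = 0.090, y_A = 0.329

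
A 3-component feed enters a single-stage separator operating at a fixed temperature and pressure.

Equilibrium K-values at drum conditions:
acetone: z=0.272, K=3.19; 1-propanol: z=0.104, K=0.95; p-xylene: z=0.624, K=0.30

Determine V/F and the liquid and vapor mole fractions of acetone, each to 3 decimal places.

V/F = 0.111, x_acetone = 0.219, y_acetone = 0.698

Material balance + equilibrium reduce to Σ zᵢ(Kᵢ−1)/(1+V/F(Kᵢ−1)) = 0.
Check two-phase: ΣzᵢKᵢ = 1.154 > 1 and Σzᵢ/Kᵢ = 2.275 > 1, so g(0) = 0.154 > 0 and g(1) = -1.275 < 0.
Iterate (Newton) starting at V/F = 0.55:
  V/F = 0.550: g = -0.4454, g' = -1.077 → V/F = 0.137
  V/F = 0.137: g = -0.0296, g' = -1.147 → V/F = 0.111
Converged at V/F = 0.111.
Compositions from xᵢ = zᵢ/(1+V/F(Kᵢ−1)), yᵢ = Kᵢxᵢ:
  acetone: x = 0.219, y = 0.698
  1-propanol: x = 0.105, y = 0.099
  p-xylene: x = 0.677, y = 0.203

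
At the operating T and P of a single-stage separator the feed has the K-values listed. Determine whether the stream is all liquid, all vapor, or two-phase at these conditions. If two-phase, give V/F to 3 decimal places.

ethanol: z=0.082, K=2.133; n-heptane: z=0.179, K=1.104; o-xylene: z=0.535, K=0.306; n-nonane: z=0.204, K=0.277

all liquid

ΣzᵢKᵢ = 0.593; Σzᵢ/Kᵢ = 2.685.
Since ΣzᵢKᵢ < 1 the mixture is below its bubble point — single liquid phase.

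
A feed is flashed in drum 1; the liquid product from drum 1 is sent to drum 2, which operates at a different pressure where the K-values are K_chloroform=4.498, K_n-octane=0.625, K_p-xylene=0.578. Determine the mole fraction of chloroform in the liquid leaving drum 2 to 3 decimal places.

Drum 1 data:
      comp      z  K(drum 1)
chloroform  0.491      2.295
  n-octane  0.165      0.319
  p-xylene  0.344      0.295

x_chloroform (drum 2) = 0.104

Drum 1:
Material balance + equilibrium reduce to Σ zᵢ(Kᵢ−1)/(1+ψ₁(Kᵢ−1)) = 0.
Check two-phase: ΣzᵢKᵢ = 1.281 > 1 and Σzᵢ/Kᵢ = 1.897 > 1, so g(0) = 0.281 > 0 and g(1) = -0.897 < 0.
Newton–Raphson from ψ₁ = 0.5:
  ψ₁ = 0.500: g = -0.1590, g' = -0.887 → ψ₁ = 0.321
  ψ₁ = 0.321: g = -0.0079, g' = -0.822 → ψ₁ = 0.311
Converged at ψ₁ = 0.311.
Drum-1 compositions:
  chloroform: x = 0.350, y = 0.803
  n-octane: x = 0.209, y = 0.067
  p-xylene: x = 0.441, y = 0.130
Drum-2 feed = drum-1 liquid: z₂ = (0.3500, 0.2094, 0.4407).
Drum 2:
Rachford–Rice: g(ψ₂) = Σ zᵢ(Kᵢ−1)/(1+ψ₂(Kᵢ−1)) = 0.
Check two-phase: ΣzᵢKᵢ = 1.960 > 1 and Σzᵢ/Kᵢ = 1.175 > 1, so g(0) = 0.960 > 0 and g(1) = -0.175 < 0.
Newton iteration, ψ₂⁰ = 0.5:
  ψ₂ = 0.500: g = 0.1130, g' = -0.737 → ψ₂ = 0.653
  ψ₂ = 0.653: g = 0.0119, g' = -0.598 → ψ₂ = 0.673
Converged at ψ₂ = 0.673.
  chloroform: x = 0.104, y = 0.469
  n-octane: x = 0.280, y = 0.175
  p-xylene: x = 0.616, y = 0.356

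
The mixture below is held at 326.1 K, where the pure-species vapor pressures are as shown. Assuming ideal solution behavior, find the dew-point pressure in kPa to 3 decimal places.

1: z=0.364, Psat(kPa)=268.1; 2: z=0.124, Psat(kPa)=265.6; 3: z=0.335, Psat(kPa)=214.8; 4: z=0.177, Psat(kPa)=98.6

Pdew = 193.077 kPa

At the dew point ψ → 1, so Σzᵢ/Kᵢ = 1 with Kᵢ = Pᵢˢᵃᵗ/P ⇒ 1/P = Σzᵢ/Pᵢˢᵃᵗ.
1/P = 0.364/268.1 + 0.124/265.6 + 0.335/214.8 + 0.177/98.6 = 0.005179 ⇒ P = 193.077 kPa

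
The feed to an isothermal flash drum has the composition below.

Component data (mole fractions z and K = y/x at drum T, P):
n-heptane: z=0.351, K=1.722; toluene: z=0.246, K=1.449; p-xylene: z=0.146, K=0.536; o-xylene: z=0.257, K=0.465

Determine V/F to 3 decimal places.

Newton–Raphson from V/F = 0.5:
  V/F = 0.500: g = 0.0005, g' = -0.322 → V/F = 0.502
Converged at V/F = 0.502.

V/F = 0.502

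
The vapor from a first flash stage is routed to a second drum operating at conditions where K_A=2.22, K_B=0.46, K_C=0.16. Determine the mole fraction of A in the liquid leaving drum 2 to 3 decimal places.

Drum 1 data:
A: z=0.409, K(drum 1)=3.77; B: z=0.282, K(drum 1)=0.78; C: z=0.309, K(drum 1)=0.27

Drum 1:
Rachford–Rice: g(ψ₁) = Σ zᵢ(Kᵢ−1)/(1+ψ₁(Kᵢ−1)) = 0.
Check two-phase: ΣzᵢKᵢ = 1.845 > 1 and Σzᵢ/Kᵢ = 1.614 > 1, so g(0) = 0.845 > 0 and g(1) = -0.614 < 0.
Newton–Raphson from ψ₁ = 0.5:
  ψ₁ = 0.500: g = 0.0501, g' = -0.977 → ψ₁ = 0.551
  ψ₁ = 0.551: g = 0.0003, g' = -0.970 → ψ₁ = 0.552
Converged at ψ₁ = 0.552.
Drum-1 compositions:
  A: x = 0.162, y = 0.610
  B: x = 0.321, y = 0.250
  C: x = 0.517, y = 0.140
Drum-2 feed = drum-1 vapor: z₂ = (0.6100, 0.2503, 0.1397).
Drum 2:
Material balance + equilibrium reduce to Σ zᵢ(Kᵢ−1)/(1+ψ₂(Kᵢ−1)) = 0.
Feasibility: ΣzᵢKᵢ = 1.492, Σzᵢ/Kᵢ = 1.692 — both > 1, two phases present.
Newton–Raphson from ψ₂ = 0.5:
  ψ₂ = 0.500: g = 0.0748, g' = -0.780 → ψ₂ = 0.596
  ψ₂ = 0.596: g = -0.0033, g' = -0.858 → ψ₂ = 0.592
Converged at ψ₂ = 0.592.
  A: x = 0.354, y = 0.786
  B: x = 0.368, y = 0.169
  C: x = 0.278, y = 0.044

x_A (drum 2) = 0.354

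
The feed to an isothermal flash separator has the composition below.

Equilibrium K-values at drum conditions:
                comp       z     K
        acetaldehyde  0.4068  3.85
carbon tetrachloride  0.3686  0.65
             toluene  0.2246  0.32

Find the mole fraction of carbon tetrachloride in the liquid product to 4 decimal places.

Material balance + equilibrium reduce to Σ zᵢ(Kᵢ−1)/(1+V/F(Kᵢ−1)) = 0.
g(0) = ΣzᵢKᵢ − 1 = 0.8776 and g(1) = 1 − Σzᵢ/Kᵢ = -0.3746, so a root lies in (0, 1).
Iterate (Newton) starting at V/F = 0.39:
  V/F = 0.3900: g = 0.19183, g' = -0.9940 → V/F = 0.5830
  V/F = 0.5830: g = 0.02049, g' = -0.8228 → V/F = 0.6079
  V/F = 0.6079: g = 0.00008, g' = -0.8172 → V/F = 0.6080
Converged at V/F = 0.6080.
Compositions from xᵢ = zᵢ/(1+V/F(Kᵢ−1)), yᵢ = Kᵢxᵢ:
  acetaldehyde: x = 0.1489, y = 0.5731
  carbon tetrachloride: x = 0.4682, y = 0.3044
  toluene: x = 0.3829, y = 0.1225

x_carbon tetrachloride = 0.4682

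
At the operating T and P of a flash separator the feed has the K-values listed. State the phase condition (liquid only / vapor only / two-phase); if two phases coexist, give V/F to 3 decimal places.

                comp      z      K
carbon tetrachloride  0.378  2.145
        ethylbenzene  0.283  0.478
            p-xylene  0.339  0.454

ΣzᵢKᵢ = 1.100; Σzᵢ/Kᵢ = 1.515.
Both exceed 1, so a two-phase solution exists.
Newton–Raphson from ψ = 0.5:
  ψ = 0.500: g = -0.1793, g' = -0.533 → ψ = 0.164
  ψ = 0.164: g = -0.0002, g' = -0.566 → ψ = 0.163
Converged at ψ = 0.163.

two-phase, V/F = 0.163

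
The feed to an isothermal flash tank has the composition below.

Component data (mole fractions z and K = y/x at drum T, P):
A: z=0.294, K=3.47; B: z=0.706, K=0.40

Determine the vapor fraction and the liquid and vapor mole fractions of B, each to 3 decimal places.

Let ψ = V/F and solve Σ zᵢ(Kᵢ−1)/(1+ψ(Kᵢ−1)) = 0.
Check two-phase: ΣzᵢKᵢ = 1.303 > 1 and Σzᵢ/Kᵢ = 1.850 > 1, so g(0) = 0.303 > 0 and g(1) = -0.850 < 0.
Newton–Raphson from ψ = 0.5:
  ψ = 0.500: g = -0.2802, g' = -0.878 → ψ = 0.181
  ψ = 0.181: g = 0.0269, g' = -1.177 → ψ = 0.204
Converged at ψ = 0.204.
Compositions from xᵢ = zᵢ/(1+ψ(Kᵢ−1)), yᵢ = Kᵢxᵢ:
  A: x = 0.195, y = 0.678
  B: x = 0.805, y = 0.322

ψ = 0.204, x_B = 0.805, y_B = 0.322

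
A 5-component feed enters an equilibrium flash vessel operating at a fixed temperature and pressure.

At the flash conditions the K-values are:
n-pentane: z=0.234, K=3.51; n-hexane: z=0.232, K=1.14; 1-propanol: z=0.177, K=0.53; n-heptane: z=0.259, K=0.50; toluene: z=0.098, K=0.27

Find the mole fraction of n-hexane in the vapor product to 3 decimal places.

Newton–Raphson from ψ = 0.5:
  ψ = 0.500: g = -0.1033, g' = -0.605 → ψ = 0.329
  ψ = 0.329: g = 0.0049, g' = -0.684 → ψ = 0.337
Converged at ψ = 0.337.
Compositions from xᵢ = zᵢ/(1+ψ(Kᵢ−1)), yᵢ = Kᵢxᵢ:
  n-pentane: x = 0.127, y = 0.445
  n-hexane: x = 0.222, y = 0.253
  1-propanol: x = 0.210, y = 0.111
  n-heptane: x = 0.311, y = 0.156
  toluene: x = 0.130, y = 0.035

y_n-hexane = 0.253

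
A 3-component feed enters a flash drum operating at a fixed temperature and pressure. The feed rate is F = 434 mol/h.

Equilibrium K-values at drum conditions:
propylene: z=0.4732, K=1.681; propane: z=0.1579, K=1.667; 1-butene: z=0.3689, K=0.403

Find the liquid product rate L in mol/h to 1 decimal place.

L = 211.5 mol/h

Material balance + equilibrium reduce to Σ zᵢ(Kᵢ−1)/(1+V/F(Kᵢ−1)) = 0.
Feasibility: ΣzᵢKᵢ = 1.2073, Σzᵢ/Kᵢ = 1.2916 — both > 1, two phases present.
Iterate (Newton) starting at V/F = 0.5:
  V/F = 0.5000: g = 0.00543, g' = -0.4288 → V/F = 0.5127
  V/F = 0.5127: g = -0.00002, g' = -0.4326 → V/F = 0.5126
Converged at V/F = 0.5126.
Then V = V/F·F = 0.5126·434 = 222.5 mol/h and L = F − V = 211.5 mol/h.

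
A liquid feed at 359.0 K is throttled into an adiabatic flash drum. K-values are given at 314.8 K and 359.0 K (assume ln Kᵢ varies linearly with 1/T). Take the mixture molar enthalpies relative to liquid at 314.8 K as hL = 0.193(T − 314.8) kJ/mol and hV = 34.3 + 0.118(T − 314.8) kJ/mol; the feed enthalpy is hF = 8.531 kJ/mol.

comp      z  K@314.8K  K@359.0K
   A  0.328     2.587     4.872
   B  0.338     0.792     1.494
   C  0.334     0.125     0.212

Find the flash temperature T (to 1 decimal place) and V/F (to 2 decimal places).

T = 319.0 K, V/F = 0.23

Adiabatic flash: solve Rachford–Rice at each trial T, then check hF = ψ·hV(T) + (1−ψ)·hL(T).
  T = 314.8 K: K = (2.587, 0.792, 0.125), RR gives ψ = 0.163, H_out = 5.588 kJ/mol
  T = 359.0 K: K = (4.872, 1.494, 0.212), RR gives ψ = 0.609, H_out = 27.413 kJ/mol
  T = 336.9 K: K = (3.625, 1.111, 0.166), RR gives ψ = 0.435, H_out = 18.471 kJ/mol
  T = 325.9 K: K = (3.082, 0.944, 0.145), RR gives ψ = 0.317, H_out = 12.757 kJ/mol
  T = 320.4 K: K = (2.830, 0.867, 0.135), RR gives ψ = 0.246, H_out = 9.423 kJ/mol
  T = 317.6 K: K = (2.707, 0.829, 0.130), RR gives ψ = 0.206, H_out = 7.568 kJ/mol
  T = 319.0 K: K = (2.768, 0.848, 0.132), RR gives ψ = 0.227, H_out = 8.510 kJ/mol
Linear interpolation between T = 319.0 (H_out = 8.510) and T = 320.4 (H_out = 9.423) on hF = 8.531 gives T ≈ 319.0 K, at which ψ = 0.23.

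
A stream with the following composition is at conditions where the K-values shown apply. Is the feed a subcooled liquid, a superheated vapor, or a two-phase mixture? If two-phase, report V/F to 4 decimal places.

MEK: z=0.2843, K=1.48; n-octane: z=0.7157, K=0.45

ΣzᵢKᵢ = 0.7428; Σzᵢ/Kᵢ = 1.7825.
Since ΣzᵢKᵢ < 1 the mixture is below its bubble point — single liquid phase.

subcooled liquid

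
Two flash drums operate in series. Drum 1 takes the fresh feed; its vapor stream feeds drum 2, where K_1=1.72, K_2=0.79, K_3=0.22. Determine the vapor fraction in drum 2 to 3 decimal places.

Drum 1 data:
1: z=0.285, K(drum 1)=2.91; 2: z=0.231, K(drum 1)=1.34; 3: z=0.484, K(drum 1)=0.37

Drum 1:
Rachford–Rice: g(ψ₁) = Σ zᵢ(Kᵢ−1)/(1+ψ₁(Kᵢ−1)) = 0.
Check two-phase: ΣzᵢKᵢ = 1.318 > 1 and Σzᵢ/Kᵢ = 1.578 > 1, so g(0) = 0.318 > 0 and g(1) = -0.578 < 0.
Newton iteration, ψ₁⁰ = 0.5:
  ψ₁ = 0.500: g = -0.0996, g' = -0.701 → ψ₁ = 0.358
  ψ₁ = 0.358: g = -0.0004, g' = -0.708 → ψ₁ = 0.357
Converged at ψ₁ = 0.357.
Drum-1 compositions:
  1: x = 0.169, y = 0.493
  2: x = 0.206, y = 0.276
  3: x = 0.625, y = 0.231
Drum-2 feed = drum-1 vapor: z₂ = (0.4929, 0.2760, 0.2311).
Drum 2:
Material balance + equilibrium reduce to Σ zᵢ(Kᵢ−1)/(1+ψ₂(Kᵢ−1)) = 0.
Feasibility: ΣzᵢKᵢ = 1.117, Σzᵢ/Kᵢ = 1.686 — both > 1, two phases present.
Newton iteration, ψ₂⁰ = 0.36:
  ψ₂ = 0.360: g = -0.0315, g' = -0.447 → ψ₂ = 0.289
  ψ₂ = 0.289: g = -0.0009, g' = -0.423 → ψ₂ = 0.287
Converged at ψ₂ = 0.287.
  1: x = 0.408, y = 0.702
  2: x = 0.294, y = 0.232
  3: x = 0.298, y = 0.066

V/F (drum 2) = 0.287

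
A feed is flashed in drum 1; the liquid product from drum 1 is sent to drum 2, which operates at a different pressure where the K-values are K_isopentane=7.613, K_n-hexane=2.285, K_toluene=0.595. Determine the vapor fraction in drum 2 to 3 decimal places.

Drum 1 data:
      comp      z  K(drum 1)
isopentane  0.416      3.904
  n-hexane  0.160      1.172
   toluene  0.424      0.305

Drum 1:
Let ψ₁ = V/F and solve Σ zᵢ(Kᵢ−1)/(1+ψ₁(Kᵢ−1)) = 0.
Feasibility: ΣzᵢKᵢ = 1.941, Σzᵢ/Kᵢ = 1.633 — both > 1, two phases present.
Newton iteration, ψ₁⁰ = 0.54:
  ψ₁ = 0.540: g = 0.0239, g' = -1.061 → ψ₁ = 0.563
Converged at ψ₁ = 0.562.
Drum-1 compositions:
  isopentane: x = 0.158, y = 0.617
  n-hexane: x = 0.146, y = 0.171
  toluene: x = 0.696, y = 0.212
Drum-2 feed = drum-1 liquid: z₂ = (0.1580, 0.1459, 0.6961).
Drum 2:
Material balance + equilibrium reduce to Σ zᵢ(Kᵢ−1)/(1+ψ₂(Kᵢ−1)) = 0.
Check two-phase: ΣzᵢKᵢ = 1.950 > 1 and Σzᵢ/Kᵢ = 1.255 > 1, so g(0) = 0.950 > 0 and g(1) = -0.255 < 0.
Newton iteration, ψ₂⁰ = 0.64:
  ψ₂ = 0.640: g = -0.0781, g' = -0.533 → ψ₂ = 0.494
  ψ₂ = 0.494: g = 0.0074, g' = -0.649 → ψ₂ = 0.505
Converged at ψ₂ = 0.505.
  isopentane: x = 0.036, y = 0.277
  n-hexane: x = 0.088, y = 0.202
  toluene: x = 0.875, y = 0.521

V/F (drum 2) = 0.505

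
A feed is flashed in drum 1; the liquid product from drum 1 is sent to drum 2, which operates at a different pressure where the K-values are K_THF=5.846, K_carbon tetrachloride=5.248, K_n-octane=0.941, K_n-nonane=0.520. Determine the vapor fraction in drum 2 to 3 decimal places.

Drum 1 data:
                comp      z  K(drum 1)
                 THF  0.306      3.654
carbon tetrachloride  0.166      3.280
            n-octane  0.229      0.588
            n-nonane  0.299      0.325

V/F (drum 2) = 0.374

Drum 1:
Newton iteration, ψ₁⁰ = 0.36:
  ψ₁ = 0.360: g = 0.2458, g' = -1.115 → ψ₁ = 0.580
  ψ₁ = 0.580: g = 0.0268, g' = -0.929 → ψ₁ = 0.609
Converged at ψ₁ = 0.609.
Drum-1 compositions:
  THF: x = 0.117, y = 0.427
  carbon tetrachloride: x = 0.069, y = 0.228
  n-octane: x = 0.306, y = 0.180
  n-nonane: x = 0.508, y = 0.165
Drum-2 feed = drum-1 liquid: z₂ = (0.1169, 0.0695, 0.3057, 0.5078).
Drum 2:
Let ψ₂ = V/F and solve Σ zᵢ(Kᵢ−1)/(1+ψ₂(Kᵢ−1)) = 0.
g(0) = ΣzᵢKᵢ − 1 = 0.600 and g(1) = 1 − Σzᵢ/Kᵢ = -0.335, so a root lies in (0, 1).
Newton–Raphson from ψ₂ = 0.5:
  ψ₂ = 0.500: g = -0.0793, g' = -0.567 → ψ₂ = 0.360
  ψ₂ = 0.360: g = 0.0100, g' = -0.733 → ψ₂ = 0.374
Converged at ψ₂ = 0.374.
  THF: x = 0.042, y = 0.243
  carbon tetrachloride: x = 0.027, y = 0.141
  n-octane: x = 0.313, y = 0.294
  n-nonane: x = 0.619, y = 0.322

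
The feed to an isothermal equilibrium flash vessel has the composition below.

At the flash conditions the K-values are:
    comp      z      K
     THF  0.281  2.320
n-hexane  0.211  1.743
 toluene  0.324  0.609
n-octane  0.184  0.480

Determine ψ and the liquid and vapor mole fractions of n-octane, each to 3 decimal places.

ψ = 0.627, x_n-octane = 0.273, y_n-octane = 0.131

Let ψ = V/F and solve Σ zᵢ(Kᵢ−1)/(1+ψ(Kᵢ−1)) = 0.
g(0) = ΣzᵢKᵢ − 1 = 0.305 and g(1) = 1 − Σzᵢ/Kᵢ = -0.158, so a root lies in (0, 1).
Newton iteration, ψ⁰ = 0.5:
  ψ = 0.500: g = 0.0510, g' = -0.407 → ψ = 0.625
  ψ = 0.625: g = 0.0008, g' = -0.397 → ψ = 0.627
Converged at ψ = 0.627.
Compositions from xᵢ = zᵢ/(1+ψ(Kᵢ−1)), yᵢ = Kᵢxᵢ:
  THF: x = 0.154, y = 0.357
  n-hexane: x = 0.144, y = 0.251
  toluene: x = 0.429, y = 0.261
  n-octane: x = 0.273, y = 0.131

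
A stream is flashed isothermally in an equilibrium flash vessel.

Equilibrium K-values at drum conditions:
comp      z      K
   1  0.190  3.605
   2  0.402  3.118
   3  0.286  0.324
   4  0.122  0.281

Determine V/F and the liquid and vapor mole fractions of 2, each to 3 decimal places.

V/F = 0.678, x_2 = 0.165, y_2 = 0.514

Newton–Raphson from V/F = 0.5:
  V/F = 0.500: g = 0.1995, g' = -1.121 → V/F = 0.678
Converged at V/F = 0.678.
Compositions from xᵢ = zᵢ/(1+V/F(Kᵢ−1)), yᵢ = Kᵢxᵢ:
  1: x = 0.069, y = 0.248
  2: x = 0.165, y = 0.514
  3: x = 0.528, y = 0.171
  4: x = 0.238, y = 0.067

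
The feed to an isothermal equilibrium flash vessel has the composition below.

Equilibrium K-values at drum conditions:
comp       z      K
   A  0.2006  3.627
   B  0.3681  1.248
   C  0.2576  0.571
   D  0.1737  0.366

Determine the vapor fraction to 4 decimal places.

ψ = 0.5141

Let ψ = V/F and solve Σ zᵢ(Kᵢ−1)/(1+ψ(Kᵢ−1)) = 0.
Feasibility: ΣzᵢKᵢ = 1.3976, Σzᵢ/Kᵢ = 1.2760 — both > 1, two phases present.
Newton iteration, ψ⁰ = 0.5:
  ψ = 0.5000: g = 0.00707, g' = -0.5031 → ψ = 0.5141
Converged at ψ = 0.5141.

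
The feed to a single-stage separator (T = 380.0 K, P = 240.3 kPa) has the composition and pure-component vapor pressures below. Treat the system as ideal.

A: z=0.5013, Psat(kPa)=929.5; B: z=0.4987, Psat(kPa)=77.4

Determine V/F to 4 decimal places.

V/F = 0.5656

Raoult's law: Kᵢ = Pᵢˢᵃᵗ/P = Pᵢˢᵃᵗ/240.3.
  K_A = 929.5/240.3 = 3.868082, K_B = 77.4/240.3 = 0.322097
Rachford–Rice: g(V/F) = Σ zᵢ(Kᵢ−1)/(1+V/F(Kᵢ−1)) = 0.
Check two-phase: ΣzᵢKᵢ = 2.0997 > 1 and Σzᵢ/Kᵢ = 1.6779 > 1, so g(0) = 1.0997 > 0 and g(1) = -0.6779 < 0.
Binary case is linear: z₁(K₁−1)(1+V/F(K₂−1)) + z₂(K₂−1)(1+V/F(K₁−1)) = 0
⇒ V/F = [z₁(K₁−1)+z₂(K₂−1)] / [−(K₁−1)(K₂−1)] = 1.09970/1.94428 = 0.5656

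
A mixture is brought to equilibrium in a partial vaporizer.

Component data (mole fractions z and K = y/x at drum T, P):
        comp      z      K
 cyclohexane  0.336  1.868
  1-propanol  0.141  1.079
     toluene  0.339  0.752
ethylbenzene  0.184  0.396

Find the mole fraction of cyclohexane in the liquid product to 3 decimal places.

x_cyclohexane = 0.257

Let ψ = V/F and solve Σ zᵢ(Kᵢ−1)/(1+ψ(Kᵢ−1)) = 0.
g(0) = ΣzᵢKᵢ − 1 = 0.108 and g(1) = 1 − Σzᵢ/Kᵢ = -0.226, so a root lies in (0, 1).
Newton–Raphson from ψ = 0.5:
  ψ = 0.500: g = -0.0411, g' = -0.289 → ψ = 0.358
  ψ = 0.358: g = -0.0006, g' = -0.283 → ψ = 0.355
Converged at ψ = 0.355.
Compositions from xᵢ = zᵢ/(1+ψ(Kᵢ−1)), yᵢ = Kᵢxᵢ:
  cyclohexane: x = 0.257, y = 0.480
  1-propanol: x = 0.137, y = 0.148
  toluene: x = 0.372, y = 0.280
  ethylbenzene: x = 0.234, y = 0.093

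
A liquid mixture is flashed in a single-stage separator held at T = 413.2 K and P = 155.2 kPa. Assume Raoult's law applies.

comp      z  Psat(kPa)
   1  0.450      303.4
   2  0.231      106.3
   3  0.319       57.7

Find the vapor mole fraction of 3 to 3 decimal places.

y_3 = 0.148

Raoult's law: Kᵢ = Pᵢˢᵃᵗ/P = Pᵢˢᵃᵗ/155.2.
  K_1 = 303.4/155.2 = 1.95490, K_2 = 106.3/155.2 = 0.68492, K_3 = 57.7/155.2 = 0.37178
Let β = V/F and solve Σ zᵢ(Kᵢ−1)/(1+β(Kᵢ−1)) = 0.
Check two-phase: ΣzᵢKᵢ = 1.157 > 1 and Σzᵢ/Kᵢ = 1.425 > 1, so g(0) = 0.157 > 0 and g(1) = -0.425 < 0.
Newton iteration, β⁰ = 0.54:
  β = 0.540: g = -0.1075, g' = -0.500 → β = 0.325
  β = 0.325: g = -0.0050, g' = -0.466 → β = 0.314
Converged at β = 0.314.
Compositions from xᵢ = zᵢ/(1+β(Kᵢ−1)), yᵢ = Kᵢxᵢ:
  1: x = 0.346, y = 0.677
  2: x = 0.256, y = 0.176
  3: x = 0.397, y = 0.148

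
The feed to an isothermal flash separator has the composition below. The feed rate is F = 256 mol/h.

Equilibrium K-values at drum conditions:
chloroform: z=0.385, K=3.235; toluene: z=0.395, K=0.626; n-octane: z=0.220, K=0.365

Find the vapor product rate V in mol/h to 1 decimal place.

V = 135.3 mol/h

Rachford–Rice: g(β) = Σ zᵢ(Kᵢ−1)/(1+β(Kᵢ−1)) = 0.
Feasibility: ΣzᵢKᵢ = 1.573, Σzᵢ/Kᵢ = 1.353 — both > 1, two phases present.
Newton–Raphson from β = 0.51:
  β = 0.510: g = 0.0130, g' = -0.698 → β = 0.529
Converged at β = 0.529.
Then V = β·F = 0.5287·256 = 135.3 mol/h and L = F − V = 120.7 mol/h.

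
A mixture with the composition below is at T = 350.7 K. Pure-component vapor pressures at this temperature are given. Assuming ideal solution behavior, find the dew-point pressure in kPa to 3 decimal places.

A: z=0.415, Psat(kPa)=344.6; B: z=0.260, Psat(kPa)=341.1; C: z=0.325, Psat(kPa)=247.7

At the dew point ψ → 1, so Σzᵢ/Kᵢ = 1 with Kᵢ = Pᵢˢᵃᵗ/P ⇒ 1/P = Σzᵢ/Pᵢˢᵃᵗ.
1/P = 0.415/344.6 + 0.260/341.1 + 0.325/247.7 = 0.003279 ⇒ P = 305.008 kPa

Pdew = 305.008 kPa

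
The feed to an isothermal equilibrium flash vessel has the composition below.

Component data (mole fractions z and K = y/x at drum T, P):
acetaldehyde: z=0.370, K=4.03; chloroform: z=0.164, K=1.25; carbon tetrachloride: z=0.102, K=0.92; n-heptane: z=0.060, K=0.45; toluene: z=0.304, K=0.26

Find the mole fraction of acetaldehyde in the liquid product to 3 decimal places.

Newton–Raphson from ψ = 0.5:
  ψ = 0.500: g = 0.0711, g' = -1.000 → ψ = 0.571
Converged at ψ = 0.571.
Compositions from xᵢ = zᵢ/(1+ψ(Kᵢ−1)), yᵢ = Kᵢxᵢ:
  acetaldehyde: x = 0.135, y = 0.546
  chloroform: x = 0.144, y = 0.179
  carbon tetrachloride: x = 0.107, y = 0.098
  n-heptane: x = 0.087, y = 0.039
  toluene: x = 0.527, y = 0.137

x_acetaldehyde = 0.135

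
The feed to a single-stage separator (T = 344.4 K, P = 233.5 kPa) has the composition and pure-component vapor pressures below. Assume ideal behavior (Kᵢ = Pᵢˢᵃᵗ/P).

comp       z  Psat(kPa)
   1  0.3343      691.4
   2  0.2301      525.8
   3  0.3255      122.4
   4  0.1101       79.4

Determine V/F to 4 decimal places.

V/F = 0.7930

Raoult's law: Kᵢ = Pᵢˢᵃᵗ/P = Pᵢˢᵃᵗ/233.5.
  K_1 = 691.4/233.5 = 2.961028, K_2 = 525.8/233.5 = 2.251820, K_3 = 122.4/233.5 = 0.524197, K_4 = 79.4/233.5 = 0.340043
Rachford–Rice: g(V/F) = Σ zᵢ(Kᵢ−1)/(1+V/F(Kᵢ−1)) = 0.
g(0) = ΣzᵢKᵢ − 1 = 0.7161 and g(1) = 1 − Σzᵢ/Kᵢ = -0.1598, so a root lies in (0, 1).
Newton–Raphson from V/F = 0.5:
  V/F = 0.5000: g = 0.19650, g' = -0.6978 → V/F = 0.7816
  V/F = 0.7816: g = 0.00780, g' = -0.6839 → V/F = 0.7930
Converged at V/F = 0.7930.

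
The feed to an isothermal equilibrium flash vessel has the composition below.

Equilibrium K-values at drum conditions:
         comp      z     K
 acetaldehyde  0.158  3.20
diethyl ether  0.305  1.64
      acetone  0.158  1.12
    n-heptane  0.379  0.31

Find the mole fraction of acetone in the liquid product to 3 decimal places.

Newton iteration, V/F⁰ = 0.64:
  V/F = 0.640: g = -0.1679, g' = -0.775 → V/F = 0.423
  V/F = 0.423: g = -0.0179, g' = -0.645 → V/F = 0.396
Converged at V/F = 0.396.
Compositions from xᵢ = zᵢ/(1+V/F(Kᵢ−1)), yᵢ = Kᵢxᵢ:
  acetaldehyde: x = 0.084, y = 0.270
  diethyl ether: x = 0.243, y = 0.399
  acetone: x = 0.151, y = 0.169
  n-heptane: x = 0.521, y = 0.162

x_acetone = 0.151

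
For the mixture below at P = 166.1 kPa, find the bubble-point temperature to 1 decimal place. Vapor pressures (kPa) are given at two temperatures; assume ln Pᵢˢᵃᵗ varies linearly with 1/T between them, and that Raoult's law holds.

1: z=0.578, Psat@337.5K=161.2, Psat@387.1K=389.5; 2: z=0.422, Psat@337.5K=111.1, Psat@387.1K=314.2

T = 345.6 K

Bubble-point temperature: ΣzᵢPᵢˢᵃᵗ(T) = P. Interpolate ln Pᵢˢᵃᵗ = aᵢ + bᵢ/T.
  T = 337.5 K: ΣzᵢPᵢˢᵃᵗ = 140.06 kPa
  T = 387.1 K: ΣzᵢPᵢˢᵃᵗ = 357.72 kPa
  T = 362.3 K: ΣzᵢPᵢˢᵃᵗ = 230.97 kPa
  T = 349.9 K: ΣzᵢPᵢˢᵃᵗ = 181.42 kPa
  T = 343.7 K: ΣzᵢPᵢˢᵃᵗ = 159.77 kPa
  T = 346.8 K: ΣzᵢPᵢˢᵃᵗ = 170.35 kPa
  T = 345.2 K: ΣzᵢPᵢˢᵃᵗ = 164.83 kPa
Interpolating between 345.2 K and 346.8 K gives T ≈ 345.6 K.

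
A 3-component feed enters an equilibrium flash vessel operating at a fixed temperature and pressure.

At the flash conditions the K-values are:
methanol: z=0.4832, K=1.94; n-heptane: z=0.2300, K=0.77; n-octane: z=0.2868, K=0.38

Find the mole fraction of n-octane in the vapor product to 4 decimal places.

Let ψ = V/F and solve Σ zᵢ(Kᵢ−1)/(1+ψ(Kᵢ−1)) = 0.
Feasibility: ΣzᵢKᵢ = 1.2235, Σzᵢ/Kᵢ = 1.3025 — both > 1, two phases present.
Iterate (Newton) starting at ψ = 0.46:
  ψ = 0.4600: g = 0.00917, g' = -0.4391 → ψ = 0.4809
  ψ = 0.4809: g = -0.00003, g' = -0.4417 → ψ = 0.4808
Converged at ψ = 0.4808.
Compositions from xᵢ = zᵢ/(1+ψ(Kᵢ−1)), yᵢ = Kᵢxᵢ:
  methanol: x = 0.3328, y = 0.6456
  n-heptane: x = 0.2586, y = 0.1991
  n-octane: x = 0.4086, y = 0.1553

y_n-octane = 0.1553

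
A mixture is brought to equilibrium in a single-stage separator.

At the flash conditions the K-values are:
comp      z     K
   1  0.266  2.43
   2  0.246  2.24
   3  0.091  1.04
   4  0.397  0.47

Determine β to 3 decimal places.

Newton–Raphson from β = 0.31:
  β = 0.310: g = 0.2357, g' = -0.618 → β = 0.691
  β = 0.691: g = 0.0270, g' = -0.525 → β = 0.743
  β = 0.743: g = -0.0002, g' = -0.534 → β = 0.742
Converged at β = 0.742.

β = 0.742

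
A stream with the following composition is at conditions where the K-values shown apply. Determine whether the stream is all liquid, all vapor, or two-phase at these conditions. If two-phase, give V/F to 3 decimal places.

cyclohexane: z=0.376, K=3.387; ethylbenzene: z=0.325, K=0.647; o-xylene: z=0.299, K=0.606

two-phase, V/F = 0.746

ΣzᵢKᵢ = 1.665; Σzᵢ/Kᵢ = 1.107.
Both exceed 1, so a two-phase solution exists.
Iterate (Newton) starting at ψ = 0.48:
  ψ = 0.480: g = 0.1349, g' = -0.595 → ψ = 0.707
  ψ = 0.707: g = 0.0179, g' = -0.458 → ψ = 0.746
Converged at ψ = 0.746.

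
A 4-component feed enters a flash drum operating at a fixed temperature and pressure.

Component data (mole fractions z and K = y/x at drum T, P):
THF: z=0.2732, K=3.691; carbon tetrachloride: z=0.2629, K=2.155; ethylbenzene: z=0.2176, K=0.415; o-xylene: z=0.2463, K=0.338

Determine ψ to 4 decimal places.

Rachford–Rice: g(ψ) = Σ zᵢ(Kᵢ−1)/(1+ψ(Kᵢ−1)) = 0.
Feasibility: ΣzᵢKᵢ = 1.7485, Σzᵢ/Kᵢ = 1.4490 — both > 1, two phases present.
Iterate (Newton) starting at ψ = 0.5:
  ψ = 0.5000: g = 0.08228, g' = -0.8905 → ψ = 0.5924
  ψ = 0.5924: g = 0.00063, g' = -0.8842 → ψ = 0.5931
Converged at ψ = 0.5931.

ψ = 0.5931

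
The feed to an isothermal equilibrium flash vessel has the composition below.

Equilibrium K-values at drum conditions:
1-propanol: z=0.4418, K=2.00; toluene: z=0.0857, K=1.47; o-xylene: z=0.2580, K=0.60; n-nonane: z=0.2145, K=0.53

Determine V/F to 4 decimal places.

V/F = 0.6903

Material balance + equilibrium reduce to Σ zᵢ(Kᵢ−1)/(1+V/F(Kᵢ−1)) = 0.
g(0) = ΣzᵢKᵢ − 1 = 0.2781 and g(1) = 1 − Σzᵢ/Kᵢ = -0.1139, so a root lies in (0, 1).
Newton–Raphson from V/F = 0.5:
  V/F = 0.5000: g = 0.06636, g' = -0.3542 → V/F = 0.6873
  V/F = 0.6873: g = 0.00102, g' = -0.3479 → V/F = 0.6903
Converged at V/F = 0.6903.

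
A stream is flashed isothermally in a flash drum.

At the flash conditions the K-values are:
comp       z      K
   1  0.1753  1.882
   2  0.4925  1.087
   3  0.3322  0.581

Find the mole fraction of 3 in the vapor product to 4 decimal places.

Newton–Raphson from V/F = 0.47:
  V/F = 0.4700: g = -0.02286, g' = -0.1620 → V/F = 0.3289
  V/F = 0.3289: g = 0.00006, g' = -0.1639 → V/F = 0.3293
Converged at V/F = 0.3293.
Compositions from xᵢ = zᵢ/(1+V/F(Kᵢ−1)), yᵢ = Kᵢxᵢ:
  1: x = 0.1358, y = 0.2557
  2: x = 0.4788, y = 0.5204
  3: x = 0.3854, y = 0.2239

y_3 = 0.2239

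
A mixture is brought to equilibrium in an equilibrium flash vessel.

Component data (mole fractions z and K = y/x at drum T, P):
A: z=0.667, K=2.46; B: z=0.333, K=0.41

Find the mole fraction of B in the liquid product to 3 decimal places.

Material balance + equilibrium reduce to Σ zᵢ(Kᵢ−1)/(1+ψ(Kᵢ−1)) = 0.
Feasibility: ΣzᵢKᵢ = 1.777, Σzᵢ/Kᵢ = 1.083 — both > 1, two phases present.
Iterate (Newton) starting at ψ = 0.51:
  ψ = 0.510: g = 0.2772, g' = -0.704 → ψ = 0.904
  ψ = 0.904: g = -0.0009, g' = -0.796 → ψ = 0.902
Converged at ψ = 0.902.
Compositions from xᵢ = zᵢ/(1+ψ(Kᵢ−1)), yᵢ = Kᵢxᵢ:
  A: x = 0.288, y = 0.708
  B: x = 0.712, y = 0.292

x_B = 0.712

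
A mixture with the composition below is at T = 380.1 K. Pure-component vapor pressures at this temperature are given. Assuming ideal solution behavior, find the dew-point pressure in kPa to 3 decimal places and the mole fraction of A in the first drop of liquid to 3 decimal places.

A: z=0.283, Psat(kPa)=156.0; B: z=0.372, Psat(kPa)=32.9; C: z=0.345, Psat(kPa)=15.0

At the dew point ψ → 1, so Σzᵢ/Kᵢ = 1 with Kᵢ = Pᵢˢᵃᵗ/P ⇒ 1/P = Σzᵢ/Pᵢˢᵃᵗ.
1/P = 0.283/156.0 + 0.372/32.9 + 0.345/15.0 = 0.036121 ⇒ P = 27.685 kPa
xᵢ = zᵢP/Pᵢˢᵃᵗ ⇒ x_A = 0.283·27.685/156.0 = 0.050

Pdew = 27.685 kPa, x_A = 0.050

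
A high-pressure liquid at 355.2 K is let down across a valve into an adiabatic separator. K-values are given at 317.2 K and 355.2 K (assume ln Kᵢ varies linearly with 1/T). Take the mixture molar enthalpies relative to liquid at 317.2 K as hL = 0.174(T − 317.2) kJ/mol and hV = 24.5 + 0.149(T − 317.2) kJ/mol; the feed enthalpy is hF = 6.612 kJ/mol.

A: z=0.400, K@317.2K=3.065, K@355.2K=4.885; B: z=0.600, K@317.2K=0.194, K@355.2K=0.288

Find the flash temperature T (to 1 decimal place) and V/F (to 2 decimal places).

T = 321.9 K, V/F = 0.24

Adiabatic flash: solve Rachford–Rice at each trial T, then check hF = ψ·hV(T) + (1−ψ)·hL(T).
  T = 317.2 K: K = (3.065, 0.194), RR gives ψ = 0.206, H_out = 5.040 kJ/mol
  T = 355.2 K: K = (4.885, 0.288), RR gives ψ = 0.407, H_out = 16.205 kJ/mol
  T = 336.2 K: K = (3.921, 0.239), RR gives ψ = 0.320, H_out = 10.999 kJ/mol
  T = 326.7 K: K = (3.479, 0.216), RR gives ψ = 0.268, H_out = 8.159 kJ/mol
  T = 321.9 K: K = (3.266, 0.205), RR gives ψ = 0.238, H_out = 6.627 kJ/mol
  T = 319.5 K: K = (3.163, 0.199), RR gives ψ = 0.222, H_out = 5.828 kJ/mol
Linear interpolation between T = 319.5 (H_out = 5.828) and T = 321.9 (H_out = 6.627) on hF = 6.612 gives T ≈ 321.9 K, at which ψ = 0.24.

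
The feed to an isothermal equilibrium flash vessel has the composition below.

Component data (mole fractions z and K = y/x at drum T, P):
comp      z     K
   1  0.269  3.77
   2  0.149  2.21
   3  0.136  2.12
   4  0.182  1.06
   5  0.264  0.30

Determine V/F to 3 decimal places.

Material balance + equilibrium reduce to Σ zᵢ(Kᵢ−1)/(1+V/F(Kᵢ−1)) = 0.
Feasibility: ΣzᵢKᵢ = 1.904, Σzᵢ/Kᵢ = 1.255 — both > 1, two phases present.
Newton iteration, V/F⁰ = 0.5:
  V/F = 0.500: g = 0.2487, g' = -0.824 → V/F = 0.802
  V/F = 0.802: g = -0.0075, g' = -0.975 → V/F = 0.794
Converged at V/F = 0.794.

V/F = 0.794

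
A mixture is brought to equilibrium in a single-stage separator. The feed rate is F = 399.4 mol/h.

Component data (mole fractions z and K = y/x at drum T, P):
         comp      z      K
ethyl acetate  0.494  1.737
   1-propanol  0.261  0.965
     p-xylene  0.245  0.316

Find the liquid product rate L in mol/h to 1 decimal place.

L = 197.7 mol/h

Let ψ = V/F and solve Σ zᵢ(Kᵢ−1)/(1+ψ(Kᵢ−1)) = 0.
Feasibility: ΣzᵢKᵢ = 1.187, Σzᵢ/Kᵢ = 1.330 — both > 1, two phases present.
Iterate (Newton) starting at ψ = 0.47:
  ψ = 0.470: g = 0.0141, g' = -0.397 → ψ = 0.506
  ψ = 0.506: g = -0.0002, g' = -0.411 → ψ = 0.505
Converged at ψ = 0.505.
Then V = ψ·F = 0.5050·399.4 = 201.7 mol/h and L = F − V = 197.7 mol/h.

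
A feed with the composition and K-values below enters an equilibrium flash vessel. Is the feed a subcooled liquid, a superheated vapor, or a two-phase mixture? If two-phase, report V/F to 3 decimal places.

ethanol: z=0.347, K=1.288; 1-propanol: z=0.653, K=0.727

ΣzᵢKᵢ = 0.922; Σzᵢ/Kᵢ = 1.168.
Since ΣzᵢKᵢ < 1 the mixture is below its bubble point — single liquid phase.

subcooled liquid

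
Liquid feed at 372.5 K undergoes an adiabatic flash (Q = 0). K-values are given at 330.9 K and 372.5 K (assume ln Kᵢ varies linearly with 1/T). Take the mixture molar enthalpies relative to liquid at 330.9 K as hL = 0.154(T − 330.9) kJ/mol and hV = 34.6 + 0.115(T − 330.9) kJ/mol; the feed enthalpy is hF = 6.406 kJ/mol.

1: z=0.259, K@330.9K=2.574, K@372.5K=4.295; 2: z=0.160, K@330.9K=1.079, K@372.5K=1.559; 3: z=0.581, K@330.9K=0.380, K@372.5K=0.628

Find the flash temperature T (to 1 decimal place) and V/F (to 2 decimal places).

Adiabatic flash: solve Rachford–Rice at each trial T, then check hF = ψ·hV(T) + (1−ψ)·hL(T).
  T = 330.9 K: K = (2.574, 1.079, 0.380), RR gives ψ = 0.074, H_out = 2.568 kJ/mol
  T = 372.5 K: K = (4.295, 1.559, 0.628), RR gives ψ = 0.772, H_out = 31.872 kJ/mol
  T = 351.7 K: K = (3.376, 1.311, 0.496), RR gives ψ = 0.389, H_out = 16.336 kJ/mol
  T = 341.3 K: K = (2.960, 1.193, 0.436), RR gives ψ = 0.234, H_out = 9.599 kJ/mol
  T = 336.1 K: K = (2.763, 1.135, 0.407), RR gives ψ = 0.156, H_out = 6.167 kJ/mol
  T = 338.7 K: K = (2.861, 1.164, 0.421), RR gives ψ = 0.195, H_out = 7.897 kJ/mol
  T = 337.4 K: K = (2.812, 1.150, 0.414), RR gives ψ = 0.176, H_out = 7.036 kJ/mol
Linear interpolation between T = 336.1 (H_out = 6.167) and T = 337.4 (H_out = 7.036) on hF = 6.406 gives T ≈ 336.5 K, at which ψ = 0.16.

T = 336.5 K, V/F = 0.16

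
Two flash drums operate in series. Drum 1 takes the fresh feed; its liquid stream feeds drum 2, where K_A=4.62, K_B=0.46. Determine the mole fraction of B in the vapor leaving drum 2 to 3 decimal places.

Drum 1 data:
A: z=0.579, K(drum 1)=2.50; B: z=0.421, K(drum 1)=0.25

y_B (drum 2) = 0.400

Drum 1:
Material balance + equilibrium reduce to Σ zᵢ(Kᵢ−1)/(1+ψ₁(Kᵢ−1)) = 0.
Check two-phase: ΣzᵢKᵢ = 1.553 > 1 and Σzᵢ/Kᵢ = 1.916 > 1, so g(0) = 0.553 > 0 and g(1) = -0.916 < 0.
Newton iteration, ψ₁⁰ = 0.5:
  ψ₁ = 0.500: g = -0.0089, g' = -1.032 → ψ₁ = 0.491
Converged at ψ₁ = 0.491.
Drum-1 compositions:
  A: x = 0.333, y = 0.833
  B: x = 0.667, y = 0.167
Drum-2 feed = drum-1 liquid: z₂ = (0.3333, 0.6667).
Drum 2:
Let ψ₂ = V/F and solve Σ zᵢ(Kᵢ−1)/(1+ψ₂(Kᵢ−1)) = 0.
Check two-phase: ΣzᵢKᵢ = 1.847 > 1 and Σzᵢ/Kᵢ = 1.521 > 1, so g(0) = 0.847 > 0 and g(1) = -0.521 < 0.
Binary case is linear: z₁(K₁−1)(1+ψ₂(K₂−1)) + z₂(K₂−1)(1+ψ₂(K₁−1)) = 0
⇒ ψ₂ = [z₁(K₁−1)+z₂(K₂−1)] / [−(K₁−1)(K₂−1)] = 0.8467/1.9548 = 0.433
  A: x = 0.130, y = 0.600
  B: x = 0.870, y = 0.400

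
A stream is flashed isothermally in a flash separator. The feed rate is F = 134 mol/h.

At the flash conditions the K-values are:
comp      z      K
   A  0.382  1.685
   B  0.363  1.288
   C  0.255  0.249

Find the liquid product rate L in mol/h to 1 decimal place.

Material balance + equilibrium reduce to Σ zᵢ(Kᵢ−1)/(1+β(Kᵢ−1)) = 0.
Check two-phase: ΣzᵢKᵢ = 1.175 > 1 and Σzᵢ/Kᵢ = 1.533 > 1, so g(0) = 0.175 > 0 and g(1) = -0.533 < 0.
Newton iteration, β⁰ = 0.5:
  β = 0.500: g = -0.0204, g' = -0.491 → β = 0.459
  β = 0.459: g = -0.0006, g' = -0.462 → β = 0.457
Converged at β = 0.457.
Then V = β·F = 0.4572·134 = 61.3 mol/h and L = F − V = 72.7 mol/h.

L = 72.7 mol/h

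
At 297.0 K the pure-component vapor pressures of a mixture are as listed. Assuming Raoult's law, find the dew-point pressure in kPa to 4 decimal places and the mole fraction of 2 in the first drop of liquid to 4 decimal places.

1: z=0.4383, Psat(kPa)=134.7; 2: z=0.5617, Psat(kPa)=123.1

Pdew = 127.9287 kPa, x_2 = 0.5837

At the dew point ψ → 1, so Σzᵢ/Kᵢ = 1 with Kᵢ = Pᵢˢᵃᵗ/P ⇒ 1/P = Σzᵢ/Pᵢˢᵃᵗ.
1/P = 0.4383/134.7 + 0.5617/123.1 = 0.0078169 ⇒ P = 127.9287 kPa
xᵢ = zᵢP/Pᵢˢᵃᵗ ⇒ x_2 = 0.5617·127.9287/123.1 = 0.5837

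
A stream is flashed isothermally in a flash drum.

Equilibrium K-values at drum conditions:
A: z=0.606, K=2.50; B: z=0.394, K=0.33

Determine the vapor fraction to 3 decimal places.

Let ψ = V/F and solve Σ zᵢ(Kᵢ−1)/(1+ψ(Kᵢ−1)) = 0.
Check two-phase: ΣzᵢKᵢ = 1.645 > 1 and Σzᵢ/Kᵢ = 1.436 > 1, so g(0) = 0.645 > 0 and g(1) = -0.436 < 0.
Binary case is linear: z₁(K₁−1)(1+ψ(K₂−1)) + z₂(K₂−1)(1+ψ(K₁−1)) = 0
⇒ ψ = [z₁(K₁−1)+z₂(K₂−1)] / [−(K₁−1)(K₂−1)] = 0.6450/1.0050 = 0.642

ψ = 0.642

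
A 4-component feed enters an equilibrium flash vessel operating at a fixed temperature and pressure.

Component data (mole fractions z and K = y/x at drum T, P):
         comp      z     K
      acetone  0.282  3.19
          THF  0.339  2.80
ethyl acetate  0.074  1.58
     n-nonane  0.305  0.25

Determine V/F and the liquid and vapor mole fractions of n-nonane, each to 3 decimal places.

V/F = 0.750, x_n-nonane = 0.698, y_n-nonane = 0.174

Rachford–Rice: g(V/F) = Σ zᵢ(Kᵢ−1)/(1+V/F(Kᵢ−1)) = 0.
g(0) = ΣzᵢKᵢ − 1 = 1.042 and g(1) = 1 − Σzᵢ/Kᵢ = -0.476, so a root lies in (0, 1).
Newton–Raphson from V/F = 0.49:
  V/F = 0.490: g = 0.2939, g' = -1.069 → V/F = 0.765
  V/F = 0.765: g = -0.0194, g' = -1.340 → V/F = 0.751
  V/F = 0.751: g = -0.0003, g' = -1.302 → V/F = 0.750
Converged at V/F = 0.750.
Compositions from xᵢ = zᵢ/(1+V/F(Kᵢ−1)), yᵢ = Kᵢxᵢ:
  acetone: x = 0.107, y = 0.340
  THF: x = 0.144, y = 0.404
  ethyl acetate: x = 0.052, y = 0.081
  n-nonane: x = 0.698, y = 0.174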